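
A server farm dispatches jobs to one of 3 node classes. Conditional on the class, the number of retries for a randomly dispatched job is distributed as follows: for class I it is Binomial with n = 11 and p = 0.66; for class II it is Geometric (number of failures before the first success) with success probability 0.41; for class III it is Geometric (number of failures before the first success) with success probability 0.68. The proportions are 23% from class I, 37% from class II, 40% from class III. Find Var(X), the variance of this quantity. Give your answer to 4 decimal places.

Per component, I: μ=7.26, E[X²]=55.176; II: μ=1.43902, E[X²]=5.58061; III: μ=0.470588, E[X²]=0.913495.
E[X] = 0.23·7.26 + 0.37·1.43902 + 0.4·0.470588 = 2.39047.
E[X²] = 0.23·55.176 + 0.37·5.58061 + 0.4·0.913495 = 15.1207.
Var(X) = E[X²] − (E[X])² = 15.1207 − 5.71437 = 9.40633.

9.4063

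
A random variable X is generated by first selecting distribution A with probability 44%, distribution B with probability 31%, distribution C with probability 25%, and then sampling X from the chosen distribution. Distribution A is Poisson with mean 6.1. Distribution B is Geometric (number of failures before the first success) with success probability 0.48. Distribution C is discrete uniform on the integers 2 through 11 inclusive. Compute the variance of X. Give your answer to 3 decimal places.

11.170

Per component, A: μ=6.1, E[X²]=43.31; B: μ=1.08333, E[X²]=3.43056; C: μ=6.5, E[X²]=50.5.
E[X] = 0.44·6.1 + 0.31·1.08333 + 0.25·6.5 = 4.64483.
E[X²] = 0.44·43.31 + 0.31·3.43056 + 0.25·50.5 = 32.7449.
Var(X) = E[X²] − (E[X])² = 32.7449 − 21.5745 = 11.1704.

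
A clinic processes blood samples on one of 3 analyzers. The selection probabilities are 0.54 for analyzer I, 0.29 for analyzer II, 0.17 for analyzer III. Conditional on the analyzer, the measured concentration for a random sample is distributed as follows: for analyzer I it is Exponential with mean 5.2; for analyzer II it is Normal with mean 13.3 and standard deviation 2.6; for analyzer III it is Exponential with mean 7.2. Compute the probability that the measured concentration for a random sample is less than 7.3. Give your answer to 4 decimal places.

Conditional on each analyzer, P(X < 7.3): I: 0.75435; II: 0.0105081; III: 0.637195.
By total probability, P(X < 7.3) = 0.54·0.75435 + 0.29·0.0105081 + 0.17·0.637195 = 0.518719.

0.5187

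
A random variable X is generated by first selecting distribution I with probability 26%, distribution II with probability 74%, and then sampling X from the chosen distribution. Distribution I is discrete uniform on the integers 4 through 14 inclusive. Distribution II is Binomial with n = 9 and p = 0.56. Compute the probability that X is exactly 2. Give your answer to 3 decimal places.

Conditional on each component, P(X = 2): I: 0; II: 0.0360452.
By total probability, P(X = 2) = 0.26·0 + 0.74·0.0360452 = 0.0266734.

0.027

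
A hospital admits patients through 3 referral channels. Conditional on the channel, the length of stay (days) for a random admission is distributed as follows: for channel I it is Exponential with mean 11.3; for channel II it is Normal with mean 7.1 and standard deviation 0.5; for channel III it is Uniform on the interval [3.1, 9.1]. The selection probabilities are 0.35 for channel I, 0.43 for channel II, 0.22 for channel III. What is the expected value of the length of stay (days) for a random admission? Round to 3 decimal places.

8.350

Component means — I: 11.3; II: 7.1; III: 6.1.
E[X] = 0.35·11.3 + 0.43·7.1 + 0.22·6.1 = 8.35.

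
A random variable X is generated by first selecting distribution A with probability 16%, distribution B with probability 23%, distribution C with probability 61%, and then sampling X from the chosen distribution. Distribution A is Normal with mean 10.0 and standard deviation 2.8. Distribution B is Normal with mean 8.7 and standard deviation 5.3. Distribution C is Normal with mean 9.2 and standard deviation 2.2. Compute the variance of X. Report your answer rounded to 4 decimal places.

10.8272

Per component, A: μ=10, E[X²]=107.84; B: μ=8.7, E[X²]=103.78; C: μ=9.2, E[X²]=89.48.
E[X] = 0.16·10 + 0.23·8.7 + 0.61·9.2 = 9.213.
E[X²] = 0.16·107.84 + 0.23·103.78 + 0.61·89.48 = 95.7066.
Var(X) = E[X²] − (E[X])² = 95.7066 − 84.8794 = 10.8272.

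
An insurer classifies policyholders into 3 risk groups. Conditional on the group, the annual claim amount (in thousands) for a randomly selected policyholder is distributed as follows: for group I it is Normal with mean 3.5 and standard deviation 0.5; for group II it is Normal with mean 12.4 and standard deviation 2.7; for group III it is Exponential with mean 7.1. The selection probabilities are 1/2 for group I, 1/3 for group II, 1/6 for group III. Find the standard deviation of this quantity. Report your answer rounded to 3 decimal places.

Per component, I: μ=3.5, E[X²]=12.5; II: μ=12.4, E[X²]=161.05; III: μ=7.1, E[X²]=100.82.
E[X] = 0.5·3.5 + 0.333333·12.4 + 0.166667·7.1 = 7.06667.
E[X²] = 0.5·12.5 + 0.333333·161.05 + 0.166667·100.82 = 76.7367.
Var(X) = E[X²] − (E[X])² = 76.7367 − 49.9378 = 26.7989.
SD(X) = √26.7989 = 5.17676.

5.177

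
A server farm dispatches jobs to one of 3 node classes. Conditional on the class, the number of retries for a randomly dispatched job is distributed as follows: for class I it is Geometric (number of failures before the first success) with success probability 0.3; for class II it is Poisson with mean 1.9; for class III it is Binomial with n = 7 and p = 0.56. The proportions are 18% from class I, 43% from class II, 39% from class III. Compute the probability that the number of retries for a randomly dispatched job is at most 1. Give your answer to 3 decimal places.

Conditional on each class, P(X ≤ 1): I: 0.51; II: 0.433749; III: 0.0316375.
By total probability, P(X ≤ 1) = 0.18·0.51 + 0.43·0.433749 + 0.39·0.0316375 = 0.290651.

0.291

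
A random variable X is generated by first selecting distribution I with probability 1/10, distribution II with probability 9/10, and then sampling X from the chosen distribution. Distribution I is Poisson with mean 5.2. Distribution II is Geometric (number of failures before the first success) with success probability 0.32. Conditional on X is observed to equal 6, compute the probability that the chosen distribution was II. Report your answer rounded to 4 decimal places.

0.6527

Likelihoods P(X=6 | ·): I: 0.15148; II: 0.0316376.
Posterior ∝ prior × likelihood. Numerator for II: 0.9·0.0316376 = 0.0284738.
Normalizing constant: 0.1·0.15148 + 0.9·0.0316376 = 0.0436219.
P(II | observation) = 0.0284738 / 0.0436219 = 0.652742.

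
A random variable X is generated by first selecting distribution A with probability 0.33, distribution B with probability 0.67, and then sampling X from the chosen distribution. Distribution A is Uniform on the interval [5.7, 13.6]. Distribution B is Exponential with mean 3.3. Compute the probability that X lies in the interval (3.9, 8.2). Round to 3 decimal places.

Conditional on each component, P(3.9 < X < 8.2): A: 0.316456; B: 0.223382.
By total probability, P(3.9 < X < 8.2) = 0.33·0.316456 + 0.67·0.223382 = 0.254097.

0.254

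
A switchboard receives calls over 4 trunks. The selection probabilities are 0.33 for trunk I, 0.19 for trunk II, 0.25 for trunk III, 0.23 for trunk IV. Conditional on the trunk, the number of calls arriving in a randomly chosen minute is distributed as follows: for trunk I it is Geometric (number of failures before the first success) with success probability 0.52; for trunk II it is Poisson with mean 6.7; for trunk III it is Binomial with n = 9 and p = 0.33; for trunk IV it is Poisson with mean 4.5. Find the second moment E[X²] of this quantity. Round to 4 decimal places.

For each component E[X²] = Var + (mean)², giving I: 2.62722; II: 51.59; III: 10.8108; IV: 24.75.
Overall E[X²] = 0.33·2.62722 + 0.19·51.59 + 0.25·10.8108 + 0.23·24.75 = 19.0643.

19.0643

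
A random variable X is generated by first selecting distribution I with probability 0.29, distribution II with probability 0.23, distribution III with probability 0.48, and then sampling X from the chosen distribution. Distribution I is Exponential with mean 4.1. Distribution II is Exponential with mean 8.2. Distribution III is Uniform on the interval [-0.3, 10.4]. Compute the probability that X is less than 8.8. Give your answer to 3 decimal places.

Conditional on each component, P(X < 8.8): I: 0.883089; II: 0.658077; III: 0.850467.
By total probability, P(X < 8.8) = 0.29·0.883089 + 0.23·0.658077 + 0.48·0.850467 = 0.815678.

0.816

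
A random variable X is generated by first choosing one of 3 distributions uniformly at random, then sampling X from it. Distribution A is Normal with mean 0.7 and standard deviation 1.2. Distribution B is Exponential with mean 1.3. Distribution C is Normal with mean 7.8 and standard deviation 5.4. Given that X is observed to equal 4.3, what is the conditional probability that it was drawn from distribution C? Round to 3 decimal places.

Likelihoods f(4.3 | ·): A: 0.00369321; B: 0.0281543; C: 0.0598816.
Posterior ∝ prior × likelihood. Numerator for C: 0.333333·0.0598816 = 0.0199605.
Normalizing constant: 0.333333·0.00369321 + 0.333333·0.0281543 + 0.333333·0.0598816 = 0.0305764.
P(C | observation) = 0.0199605 / 0.0305764 = 0.65281.

0.653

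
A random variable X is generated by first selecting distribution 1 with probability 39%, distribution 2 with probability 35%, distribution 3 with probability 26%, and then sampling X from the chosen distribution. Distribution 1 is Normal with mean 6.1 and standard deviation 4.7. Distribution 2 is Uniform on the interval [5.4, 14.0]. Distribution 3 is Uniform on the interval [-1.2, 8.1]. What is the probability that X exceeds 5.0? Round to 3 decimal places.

0.668

Conditional on each component, P(X > 5.0): 1: 0.592524; 2: 1; 3: 0.333333.
By total probability, P(X > 5.0) = 0.39·0.592524 + 0.35·1 + 0.26·0.333333 = 0.667751.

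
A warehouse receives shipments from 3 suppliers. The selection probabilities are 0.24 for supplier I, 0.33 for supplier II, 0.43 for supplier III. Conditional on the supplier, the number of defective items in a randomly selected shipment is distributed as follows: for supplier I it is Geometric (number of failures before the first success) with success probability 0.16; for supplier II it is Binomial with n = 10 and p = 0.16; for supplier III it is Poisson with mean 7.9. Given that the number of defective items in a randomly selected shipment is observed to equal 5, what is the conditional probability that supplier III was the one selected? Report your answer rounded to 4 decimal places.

Likelihoods P(X=5 | ·): I: 0.0669139; II: 0.0110509; III: 0.0950666.
Posterior ∝ prior × likelihood. Numerator for III: 0.43·0.0950666 = 0.0408786.
Normalizing constant: 0.24·0.0669139 + 0.33·0.0110509 + 0.43·0.0950666 = 0.0605848.
P(III | observation) = 0.0408786 / 0.0605848 = 0.674735.

0.6747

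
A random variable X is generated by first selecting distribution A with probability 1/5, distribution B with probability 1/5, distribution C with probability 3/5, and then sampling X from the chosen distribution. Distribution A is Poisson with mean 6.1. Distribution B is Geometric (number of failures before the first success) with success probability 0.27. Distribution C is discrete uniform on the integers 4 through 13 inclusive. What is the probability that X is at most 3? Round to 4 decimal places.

Conditional on each component, P(X ≤ 3): A: 0.142501; B: 0.716018; C: 0.
By total probability, P(X ≤ 3) = 0.2·0.142501 + 0.2·0.716018 + 0.6·0 = 0.171704.

0.1717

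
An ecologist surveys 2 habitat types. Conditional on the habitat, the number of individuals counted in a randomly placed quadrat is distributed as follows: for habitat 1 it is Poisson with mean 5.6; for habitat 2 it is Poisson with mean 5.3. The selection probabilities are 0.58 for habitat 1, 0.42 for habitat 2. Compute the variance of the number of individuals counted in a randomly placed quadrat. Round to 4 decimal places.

5.4959

Per component, 1: μ=5.6, E[X²]=36.96; 2: μ=5.3, E[X²]=33.39.
E[X] = 0.58·5.6 + 0.42·5.3 = 5.474.
E[X²] = 0.58·36.96 + 0.42·33.39 = 35.4606.
Var(X) = E[X²] − (E[X])² = 35.4606 − 29.9647 = 5.49592.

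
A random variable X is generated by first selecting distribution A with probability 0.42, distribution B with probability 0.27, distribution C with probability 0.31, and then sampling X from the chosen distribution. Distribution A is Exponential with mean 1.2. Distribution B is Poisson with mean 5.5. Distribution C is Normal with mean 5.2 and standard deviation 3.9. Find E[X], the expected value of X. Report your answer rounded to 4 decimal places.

3.6010

Component means — A: 1.2; B: 5.5; C: 5.2.
E[X] = 0.42·1.2 + 0.27·5.5 + 0.31·5.2 = 3.601.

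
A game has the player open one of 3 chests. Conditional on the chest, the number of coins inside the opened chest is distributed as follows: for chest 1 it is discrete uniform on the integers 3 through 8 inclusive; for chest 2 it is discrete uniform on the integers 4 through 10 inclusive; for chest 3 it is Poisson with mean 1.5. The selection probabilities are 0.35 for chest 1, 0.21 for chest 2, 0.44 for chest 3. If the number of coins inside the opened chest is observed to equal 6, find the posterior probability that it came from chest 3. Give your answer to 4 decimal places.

Likelihoods P(X=6 | ·): 1: 0.166667; 2: 0.142857; 3: 0.00352999.
Posterior ∝ prior × likelihood. Numerator for 3: 0.44·0.00352999 = 0.0015532.
Normalizing constant: 0.35·0.166667 + 0.21·0.142857 + 0.44·0.00352999 = 0.0898865.
P(3 | observation) = 0.0015532 / 0.0898865 = 0.0172795.

0.0173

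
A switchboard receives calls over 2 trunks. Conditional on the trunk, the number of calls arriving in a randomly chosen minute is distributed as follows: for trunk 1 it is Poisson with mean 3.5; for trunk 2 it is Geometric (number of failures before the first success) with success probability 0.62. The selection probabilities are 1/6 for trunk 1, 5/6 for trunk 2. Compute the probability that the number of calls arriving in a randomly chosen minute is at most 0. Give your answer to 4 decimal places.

Conditional on each trunk, P(X ≤ 0): 1: 0.0301974; 2: 0.62.
By total probability, P(X ≤ 0) = 0.166667·0.0301974 + 0.833333·0.62 = 0.5217.

0.5217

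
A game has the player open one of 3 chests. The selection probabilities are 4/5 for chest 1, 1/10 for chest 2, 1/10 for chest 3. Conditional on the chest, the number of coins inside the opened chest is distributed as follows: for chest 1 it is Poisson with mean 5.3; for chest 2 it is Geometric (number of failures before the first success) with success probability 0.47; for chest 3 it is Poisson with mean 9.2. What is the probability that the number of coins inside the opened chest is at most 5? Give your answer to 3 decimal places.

Conditional on each chest, P(X ≤ 5): 1: 0.563473; 2: 0.977836; 3: 0.104074.
By total probability, P(X ≤ 5) = 0.8·0.563473 + 0.1·0.977836 + 0.1·0.104074 = 0.55897.

0.559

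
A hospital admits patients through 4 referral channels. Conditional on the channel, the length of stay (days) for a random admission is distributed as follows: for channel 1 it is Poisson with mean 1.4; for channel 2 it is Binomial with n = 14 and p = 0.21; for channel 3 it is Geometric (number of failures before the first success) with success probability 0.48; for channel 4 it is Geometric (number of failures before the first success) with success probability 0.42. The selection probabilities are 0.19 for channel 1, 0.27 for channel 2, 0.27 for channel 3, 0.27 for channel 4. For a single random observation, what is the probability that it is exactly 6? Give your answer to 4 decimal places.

0.0179

Conditional on each channel, P(X = 6): 1: 0.00257883; 2: 0.039074; 3: 0.00948989; 4: 0.0159889.
By total probability, P(X = 6) = 0.19·0.00257883 + 0.27·0.039074 + 0.27·0.00948989 + 0.27·0.0159889 = 0.0179192.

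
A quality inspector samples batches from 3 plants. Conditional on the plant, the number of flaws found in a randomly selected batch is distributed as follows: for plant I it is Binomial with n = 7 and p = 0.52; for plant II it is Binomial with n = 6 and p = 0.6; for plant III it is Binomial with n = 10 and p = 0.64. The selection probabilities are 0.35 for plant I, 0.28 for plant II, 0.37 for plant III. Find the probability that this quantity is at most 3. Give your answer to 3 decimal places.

0.299

Conditional on each plant, P(X ≤ 3): I: 0.45632; II: 0.45568; III: 0.0305376.
By total probability, P(X ≤ 3) = 0.35·0.45632 + 0.28·0.45568 + 0.37·0.0305376 = 0.298601.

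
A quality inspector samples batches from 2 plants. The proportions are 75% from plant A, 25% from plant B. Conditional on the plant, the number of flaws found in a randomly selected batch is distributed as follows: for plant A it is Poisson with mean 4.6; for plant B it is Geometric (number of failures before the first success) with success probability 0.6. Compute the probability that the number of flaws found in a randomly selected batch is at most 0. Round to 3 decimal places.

Conditional on each plant, P(X ≤ 0): A: 0.0100518; B: 0.6.
By total probability, P(X ≤ 0) = 0.75·0.0100518 + 0.25·0.6 = 0.157539.

0.158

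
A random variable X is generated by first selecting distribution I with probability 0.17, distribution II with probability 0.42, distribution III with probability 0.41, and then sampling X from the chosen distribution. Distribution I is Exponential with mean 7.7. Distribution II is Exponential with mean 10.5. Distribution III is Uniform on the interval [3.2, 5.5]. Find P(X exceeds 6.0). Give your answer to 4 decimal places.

Conditional on each component, P(X > 6.0): I: 0.458763; II: 0.564718; III: 0.
By total probability, P(X > 6.0) = 0.17·0.458763 + 0.42·0.564718 + 0.41·0 = 0.315171.

0.3152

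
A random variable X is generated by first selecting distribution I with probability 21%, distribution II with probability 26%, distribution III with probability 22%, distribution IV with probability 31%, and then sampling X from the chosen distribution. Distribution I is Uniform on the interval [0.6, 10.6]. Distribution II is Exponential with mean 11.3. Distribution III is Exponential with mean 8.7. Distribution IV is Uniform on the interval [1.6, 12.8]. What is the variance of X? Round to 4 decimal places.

59.1213

Per component, I: μ=5.6, E[X²]=39.6933; II: μ=11.3, E[X²]=255.38; III: μ=8.7, E[X²]=151.38; IV: μ=7.2, E[X²]=62.2933.
E[X] = 0.21·5.6 + 0.26·11.3 + 0.22·8.7 + 0.31·7.2 = 8.26.
E[X²] = 0.21·39.6933 + 0.26·255.38 + 0.22·151.38 + 0.31·62.2933 = 127.349.
Var(X) = E[X²] − (E[X])² = 127.349 − 68.2276 = 59.1213.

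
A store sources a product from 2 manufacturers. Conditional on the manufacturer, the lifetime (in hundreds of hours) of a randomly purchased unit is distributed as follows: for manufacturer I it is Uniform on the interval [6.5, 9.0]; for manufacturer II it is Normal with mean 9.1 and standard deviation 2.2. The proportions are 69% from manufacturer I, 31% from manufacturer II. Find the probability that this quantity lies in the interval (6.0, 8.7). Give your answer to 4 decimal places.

0.7152

Conditional on each manufacturer, P(6.0 < X < 8.7): I: 0.88; II: 0.348459.
By total probability, P(6.0 < X < 8.7) = 0.69·0.88 + 0.31·0.348459 = 0.715222.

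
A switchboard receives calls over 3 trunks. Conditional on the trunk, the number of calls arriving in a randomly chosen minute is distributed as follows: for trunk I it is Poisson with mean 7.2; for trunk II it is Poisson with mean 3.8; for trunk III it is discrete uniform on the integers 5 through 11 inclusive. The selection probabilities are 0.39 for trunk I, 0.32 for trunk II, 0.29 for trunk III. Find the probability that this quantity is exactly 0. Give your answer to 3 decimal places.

Conditional on each trunk, P(X = 0): I: 0.000746586; II: 0.0223708; III: 0.
By total probability, P(X = 0) = 0.39·0.000746586 + 0.32·0.0223708 + 0.29·0 = 0.00744982.

0.007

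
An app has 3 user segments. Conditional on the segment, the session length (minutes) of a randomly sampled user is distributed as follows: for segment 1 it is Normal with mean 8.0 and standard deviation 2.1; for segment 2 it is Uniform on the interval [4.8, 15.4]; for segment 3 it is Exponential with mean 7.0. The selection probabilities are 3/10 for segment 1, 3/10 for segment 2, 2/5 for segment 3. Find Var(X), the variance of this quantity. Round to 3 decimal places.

Per component, 1: μ=8, E[X²]=68.41; 2: μ=10.1, E[X²]=111.373; 3: μ=7, E[X²]=98.
E[X] = 0.3·8 + 0.3·10.1 + 0.4·7 = 8.23.
E[X²] = 0.3·68.41 + 0.3·111.373 + 0.4·98 = 93.135.
Var(X) = E[X²] − (E[X])² = 93.135 − 67.7329 = 25.4021.

25.402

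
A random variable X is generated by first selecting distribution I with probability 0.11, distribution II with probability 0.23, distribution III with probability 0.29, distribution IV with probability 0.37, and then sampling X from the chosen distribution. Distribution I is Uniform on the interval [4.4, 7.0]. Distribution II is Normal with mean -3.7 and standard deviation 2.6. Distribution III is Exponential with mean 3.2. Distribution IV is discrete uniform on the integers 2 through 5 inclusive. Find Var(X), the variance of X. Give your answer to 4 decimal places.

Per component, I: μ=5.7, E[X²]=33.0533; II: μ=-3.7, E[X²]=20.45; III: μ=3.2, E[X²]=20.48; IV: μ=3.5, E[X²]=13.5.
E[X] = 0.11·5.7 + 0.23·-3.7 + 0.29·3.2 + 0.37·3.5 = 1.999.
E[X²] = 0.11·33.0533 + 0.23·20.45 + 0.29·20.48 + 0.37·13.5 = 19.2736.
Var(X) = E[X²] − (E[X])² = 19.2736 − 3.996 = 15.2776.

15.2776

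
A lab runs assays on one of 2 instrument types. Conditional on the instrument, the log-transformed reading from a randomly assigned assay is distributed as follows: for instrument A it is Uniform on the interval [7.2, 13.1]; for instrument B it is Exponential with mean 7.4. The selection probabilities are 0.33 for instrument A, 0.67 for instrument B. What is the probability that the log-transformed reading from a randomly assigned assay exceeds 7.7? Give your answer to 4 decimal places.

0.5387

Conditional on each instrument, P(X > 7.7): A: 0.915254; B: 0.353264.
By total probability, P(X > 7.7) = 0.33·0.915254 + 0.67·0.353264 = 0.538721.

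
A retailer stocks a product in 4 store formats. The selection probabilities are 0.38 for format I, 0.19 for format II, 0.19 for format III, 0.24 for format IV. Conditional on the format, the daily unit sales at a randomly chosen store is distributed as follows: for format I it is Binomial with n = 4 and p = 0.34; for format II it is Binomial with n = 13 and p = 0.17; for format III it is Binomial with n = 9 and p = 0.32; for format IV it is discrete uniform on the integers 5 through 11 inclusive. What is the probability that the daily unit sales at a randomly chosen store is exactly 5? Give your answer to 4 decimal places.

0.0593

Conditional on each format, P(X = 5): I: 0; II: 0.0411574; III: 0.0903974; IV: 0.142857.
By total probability, P(X = 5) = 0.38·0 + 0.19·0.0411574 + 0.19·0.0903974 + 0.24·0.142857 = 0.0592811.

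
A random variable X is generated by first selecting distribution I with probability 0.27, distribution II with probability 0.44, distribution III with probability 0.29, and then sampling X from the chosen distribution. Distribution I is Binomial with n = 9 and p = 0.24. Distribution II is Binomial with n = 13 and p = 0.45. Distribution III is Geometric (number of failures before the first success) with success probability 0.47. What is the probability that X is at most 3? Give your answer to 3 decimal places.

Conditional on each component, P(X ≤ 3): I: 0.852455; II: 0.0929213; III: 0.921095.
By total probability, P(X ≤ 3) = 0.27·0.852455 + 0.44·0.0929213 + 0.29·0.921095 = 0.538166.

0.538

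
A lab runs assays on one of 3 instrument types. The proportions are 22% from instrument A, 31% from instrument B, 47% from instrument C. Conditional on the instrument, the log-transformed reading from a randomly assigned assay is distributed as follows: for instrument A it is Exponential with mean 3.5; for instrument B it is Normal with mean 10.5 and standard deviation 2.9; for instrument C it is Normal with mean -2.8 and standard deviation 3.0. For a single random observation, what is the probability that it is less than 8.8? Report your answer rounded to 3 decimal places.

0.759

Conditional on each instrument, P(X < 8.8): A: 0.919079; B: 0.278868; C: 0.999945.
By total probability, P(X < 8.8) = 0.22·0.919079 + 0.31·0.278868 + 0.47·0.999945 = 0.758621.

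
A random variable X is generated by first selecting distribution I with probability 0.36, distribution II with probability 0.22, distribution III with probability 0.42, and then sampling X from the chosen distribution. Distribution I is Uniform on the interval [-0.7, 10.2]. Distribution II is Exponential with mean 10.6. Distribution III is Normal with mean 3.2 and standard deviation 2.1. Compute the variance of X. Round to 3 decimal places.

38.269

Per component, I: μ=4.75, E[X²]=32.4633; II: μ=10.6, E[X²]=224.72; III: μ=3.2, E[X²]=14.65.
E[X] = 0.36·4.75 + 0.22·10.6 + 0.42·3.2 = 5.386.
E[X²] = 0.36·32.4633 + 0.22·224.72 + 0.42·14.65 = 67.2782.
Var(X) = E[X²] − (E[X])² = 67.2782 − 29.009 = 38.2692.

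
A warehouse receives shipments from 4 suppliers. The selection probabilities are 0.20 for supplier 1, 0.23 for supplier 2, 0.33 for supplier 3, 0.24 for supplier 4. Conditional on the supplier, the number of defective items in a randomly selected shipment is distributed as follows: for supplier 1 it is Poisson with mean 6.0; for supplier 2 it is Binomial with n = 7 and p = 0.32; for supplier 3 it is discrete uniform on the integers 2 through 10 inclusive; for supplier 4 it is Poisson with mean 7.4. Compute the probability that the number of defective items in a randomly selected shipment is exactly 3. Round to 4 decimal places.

0.1208

Conditional on each supplier, P(X = 3): 1: 0.0892351; 2: 0.245219; 3: 0.111111; 4: 0.0412824.
By total probability, P(X = 3) = 0.2·0.0892351 + 0.23·0.245219 + 0.33·0.111111 + 0.24·0.0412824 = 0.120822.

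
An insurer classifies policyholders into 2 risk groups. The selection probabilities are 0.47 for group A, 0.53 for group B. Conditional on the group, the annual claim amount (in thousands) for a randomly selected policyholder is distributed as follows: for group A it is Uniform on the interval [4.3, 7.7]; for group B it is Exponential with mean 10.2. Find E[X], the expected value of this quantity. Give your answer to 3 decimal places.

8.226

Component means — A: 6; B: 10.2.
E[X] = 0.47·6 + 0.53·10.2 = 8.226.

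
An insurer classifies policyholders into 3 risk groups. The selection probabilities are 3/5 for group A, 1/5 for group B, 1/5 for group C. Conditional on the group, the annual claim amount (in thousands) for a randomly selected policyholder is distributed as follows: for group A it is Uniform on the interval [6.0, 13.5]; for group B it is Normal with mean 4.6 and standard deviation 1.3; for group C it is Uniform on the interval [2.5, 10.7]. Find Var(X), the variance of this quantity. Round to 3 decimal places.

8.805

Per component, A: μ=9.75, E[X²]=99.75; B: μ=4.6, E[X²]=22.85; C: μ=6.6, E[X²]=49.1633.
E[X] = 0.6·9.75 + 0.2·4.6 + 0.2·6.6 = 8.09.
E[X²] = 0.6·99.75 + 0.2·22.85 + 0.2·49.1633 = 74.2527.
Var(X) = E[X²] − (E[X])² = 74.2527 − 65.4481 = 8.80457.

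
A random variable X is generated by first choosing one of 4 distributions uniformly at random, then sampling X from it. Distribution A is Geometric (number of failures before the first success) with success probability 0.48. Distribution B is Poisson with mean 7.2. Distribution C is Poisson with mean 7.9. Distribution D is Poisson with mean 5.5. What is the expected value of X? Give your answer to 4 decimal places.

5.4208

Component means — A: 1.08333; B: 7.2; C: 7.9; D: 5.5.
E[X] = 0.25·1.08333 + 0.25·7.2 + 0.25·7.9 + 0.25·5.5 = 5.42083.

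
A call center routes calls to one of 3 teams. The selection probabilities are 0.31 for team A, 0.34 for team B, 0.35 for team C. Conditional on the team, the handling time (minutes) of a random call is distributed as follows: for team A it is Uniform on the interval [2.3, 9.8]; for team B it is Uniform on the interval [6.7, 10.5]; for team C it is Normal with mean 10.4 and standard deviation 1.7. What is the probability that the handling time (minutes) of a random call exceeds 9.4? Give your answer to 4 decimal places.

Conditional on each team, P(X > 9.4): A: 0.0533333; B: 0.289474; C: 0.721813.
By total probability, P(X > 9.4) = 0.31·0.0533333 + 0.34·0.289474 + 0.35·0.721813 = 0.367589.

0.3676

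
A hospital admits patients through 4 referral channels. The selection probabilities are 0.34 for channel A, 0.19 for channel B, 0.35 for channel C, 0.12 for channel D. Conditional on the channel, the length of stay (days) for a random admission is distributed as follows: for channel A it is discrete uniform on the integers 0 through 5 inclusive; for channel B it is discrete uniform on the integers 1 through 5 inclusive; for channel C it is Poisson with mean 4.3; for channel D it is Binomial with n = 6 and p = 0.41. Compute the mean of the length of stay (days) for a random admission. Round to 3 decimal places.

Component means — A: 2.5; B: 3; C: 4.3; D: 2.46.
E[X] = 0.34·2.5 + 0.19·3 + 0.35·4.3 + 0.12·2.46 = 3.2202.

3.220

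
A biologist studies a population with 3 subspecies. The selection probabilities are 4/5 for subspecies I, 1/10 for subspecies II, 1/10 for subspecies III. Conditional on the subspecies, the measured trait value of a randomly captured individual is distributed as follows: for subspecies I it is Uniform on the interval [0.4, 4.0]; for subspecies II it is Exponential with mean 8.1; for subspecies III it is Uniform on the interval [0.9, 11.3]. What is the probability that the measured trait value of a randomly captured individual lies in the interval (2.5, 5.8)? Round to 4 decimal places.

Conditional on each subspecies, P(2.5 < X < 5.8): I: 0.416667; II: 0.245765; III: 0.317308.
By total probability, P(2.5 < X < 5.8) = 0.8·0.416667 + 0.1·0.245765 + 0.1·0.317308 = 0.389641.

0.3896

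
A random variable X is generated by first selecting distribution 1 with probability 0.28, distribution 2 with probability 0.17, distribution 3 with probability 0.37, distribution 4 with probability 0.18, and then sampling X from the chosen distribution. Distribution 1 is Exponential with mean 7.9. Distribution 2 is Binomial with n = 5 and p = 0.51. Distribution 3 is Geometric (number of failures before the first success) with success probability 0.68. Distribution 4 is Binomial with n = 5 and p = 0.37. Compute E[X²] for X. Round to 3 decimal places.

37.431

For each component E[X²] = Var + (mean)², giving 1: 124.82; 2: 7.752; 3: 0.913495; 4: 4.588.
Overall E[X²] = 0.28·124.82 + 0.17·7.752 + 0.37·0.913495 + 0.18·4.588 = 37.4313.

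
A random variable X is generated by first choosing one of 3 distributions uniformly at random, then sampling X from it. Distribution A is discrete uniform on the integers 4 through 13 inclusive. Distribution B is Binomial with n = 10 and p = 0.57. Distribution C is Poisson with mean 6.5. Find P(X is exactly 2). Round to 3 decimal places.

0.016

Conditional on each component, P(X = 2): A: 0; B: 0.0170887; C: 0.0317602.
By total probability, P(X = 2) = 0.333333·0 + 0.333333·0.0170887 + 0.333333·0.0317602 = 0.016283.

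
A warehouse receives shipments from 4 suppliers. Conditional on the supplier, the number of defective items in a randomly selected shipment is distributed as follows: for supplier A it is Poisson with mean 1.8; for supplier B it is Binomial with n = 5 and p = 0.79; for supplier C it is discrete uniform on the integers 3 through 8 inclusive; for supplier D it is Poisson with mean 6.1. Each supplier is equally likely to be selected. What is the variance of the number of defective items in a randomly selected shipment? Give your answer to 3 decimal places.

Per component, A: μ=1.8, E[X²]=5.04; B: μ=3.95, E[X²]=16.432; C: μ=5.5, E[X²]=33.1667; D: μ=6.1, E[X²]=43.31.
E[X] = 0.25·1.8 + 0.25·3.95 + 0.25·5.5 + 0.25·6.1 = 4.3375.
E[X²] = 0.25·5.04 + 0.25·16.432 + 0.25·33.1667 + 0.25·43.31 = 24.4872.
Var(X) = E[X²] − (E[X])² = 24.4872 − 18.8139 = 5.67326.

5.673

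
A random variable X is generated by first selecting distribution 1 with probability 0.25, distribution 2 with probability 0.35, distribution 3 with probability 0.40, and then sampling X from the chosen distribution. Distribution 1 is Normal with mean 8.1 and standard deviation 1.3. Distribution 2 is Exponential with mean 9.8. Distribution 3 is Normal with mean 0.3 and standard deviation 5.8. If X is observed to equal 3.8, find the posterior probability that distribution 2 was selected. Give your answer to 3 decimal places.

0.510

Likelihoods f(3.8 | ·): 1: 0.0012918; 2: 0.0692427; 3: 0.0573334.
Posterior ∝ prior × likelihood. Numerator for 2: 0.35·0.0692427 = 0.0242349.
Normalizing constant: 0.25·0.0012918 + 0.35·0.0692427 + 0.4·0.0573334 = 0.0474913.
P(2 | observation) = 0.0242349 / 0.0474913 = 0.510303.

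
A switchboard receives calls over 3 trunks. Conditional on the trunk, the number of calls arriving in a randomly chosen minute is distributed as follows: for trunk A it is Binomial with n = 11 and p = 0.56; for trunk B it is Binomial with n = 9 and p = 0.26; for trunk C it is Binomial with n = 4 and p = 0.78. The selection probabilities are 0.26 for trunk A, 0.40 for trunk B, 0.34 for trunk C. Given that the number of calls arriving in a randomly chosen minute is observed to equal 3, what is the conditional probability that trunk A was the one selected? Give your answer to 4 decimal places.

0.0424

Likelihoods P(X=3 | ·): A: 0.040707; B: 0.242432; C: 0.417606.
Posterior ∝ prior × likelihood. Numerator for A: 0.26·0.040707 = 0.0105838.
Normalizing constant: 0.26·0.040707 + 0.4·0.242432 + 0.34·0.417606 = 0.249543.
P(A | observation) = 0.0105838 / 0.249543 = 0.0424129.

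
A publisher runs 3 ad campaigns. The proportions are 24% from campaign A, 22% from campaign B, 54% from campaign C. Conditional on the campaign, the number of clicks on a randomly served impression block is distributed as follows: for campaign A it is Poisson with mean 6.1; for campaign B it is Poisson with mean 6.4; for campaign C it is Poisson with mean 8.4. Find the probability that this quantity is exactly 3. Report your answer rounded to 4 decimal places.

0.0483

Conditional on each campaign, P(X = 3): A: 0.0848481; B: 0.0725945; C: 0.0222133.
By total probability, P(X = 3) = 0.24·0.0848481 + 0.22·0.0725945 + 0.54·0.0222133 = 0.0483295.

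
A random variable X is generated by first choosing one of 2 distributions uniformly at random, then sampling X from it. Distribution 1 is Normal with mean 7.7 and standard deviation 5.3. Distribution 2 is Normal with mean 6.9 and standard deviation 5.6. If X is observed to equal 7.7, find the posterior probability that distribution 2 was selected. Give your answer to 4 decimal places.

Likelihoods f(7.7 | ·): 1: 0.0752721; 2: 0.0705165.
Posterior ∝ prior × likelihood. Numerator for 2: 0.5·0.0705165 = 0.0352582.
Normalizing constant: 0.5·0.0752721 + 0.5·0.0705165 = 0.0728943.
P(2 | observation) = 0.0352582 / 0.0728943 = 0.48369.

0.4837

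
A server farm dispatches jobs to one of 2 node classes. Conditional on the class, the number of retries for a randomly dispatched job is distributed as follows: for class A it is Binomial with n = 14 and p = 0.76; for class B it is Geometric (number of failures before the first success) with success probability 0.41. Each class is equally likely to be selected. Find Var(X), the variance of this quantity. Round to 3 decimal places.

Per component, A: μ=10.64, E[X²]=115.763; B: μ=1.43902, E[X²]=5.58061.
E[X] = 0.5·10.64 + 0.5·1.43902 = 6.03951.
E[X²] = 0.5·115.763 + 0.5·5.58061 = 60.6719.
Var(X) = E[X²] − (E[X])² = 60.6719 − 36.4757 = 24.1962.

24.196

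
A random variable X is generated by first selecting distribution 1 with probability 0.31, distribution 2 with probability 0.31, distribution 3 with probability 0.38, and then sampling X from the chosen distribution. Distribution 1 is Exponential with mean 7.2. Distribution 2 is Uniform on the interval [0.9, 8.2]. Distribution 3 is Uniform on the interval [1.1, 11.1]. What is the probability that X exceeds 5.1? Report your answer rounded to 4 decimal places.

0.5123

Conditional on each component, P(X > 5.1): 1: 0.492464; 2: 0.424658; 3: 0.6.
By total probability, P(X > 5.1) = 0.31·0.492464 + 0.31·0.424658 + 0.38·0.6 = 0.512308.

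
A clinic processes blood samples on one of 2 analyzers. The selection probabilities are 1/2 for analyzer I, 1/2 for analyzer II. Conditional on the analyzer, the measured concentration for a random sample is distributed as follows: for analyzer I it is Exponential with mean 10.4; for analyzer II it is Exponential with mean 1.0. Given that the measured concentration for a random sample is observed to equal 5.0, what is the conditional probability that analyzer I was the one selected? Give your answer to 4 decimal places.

0.8982

Likelihoods f(5.0 | ·): I: 0.0594527; II: 0.00673795.
Posterior ∝ prior × likelihood. Numerator for I: 0.5·0.0594527 = 0.0297263.
Normalizing constant: 0.5·0.0594527 + 0.5·0.00673795 = 0.0330953.
P(I | observation) = 0.0297263 / 0.0330953 = 0.898204.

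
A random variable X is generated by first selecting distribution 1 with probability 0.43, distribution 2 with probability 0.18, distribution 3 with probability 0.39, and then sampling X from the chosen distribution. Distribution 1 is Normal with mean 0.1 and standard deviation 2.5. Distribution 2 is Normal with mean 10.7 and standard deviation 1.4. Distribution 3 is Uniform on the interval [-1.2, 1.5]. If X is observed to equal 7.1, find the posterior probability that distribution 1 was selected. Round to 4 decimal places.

0.4200

Likelihoods f(7.1 | ·): 1: 0.00316618; 2: 0.010446; 3: 0.
Posterior ∝ prior × likelihood. Numerator for 1: 0.43·0.00316618 = 0.00136146.
Normalizing constant: 0.43·0.00316618 + 0.18·0.010446 + 0.39·0 = 0.00324174.
P(1 | observation) = 0.00136146 / 0.00324174 = 0.419977.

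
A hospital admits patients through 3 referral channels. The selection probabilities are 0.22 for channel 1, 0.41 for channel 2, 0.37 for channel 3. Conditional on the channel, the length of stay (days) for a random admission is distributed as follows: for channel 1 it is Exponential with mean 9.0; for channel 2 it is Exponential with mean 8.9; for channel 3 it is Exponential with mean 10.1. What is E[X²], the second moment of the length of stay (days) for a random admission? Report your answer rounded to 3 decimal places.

For each component E[X²] = Var + (mean)², giving 1: 162; 2: 158.42; 3: 204.02.
Overall E[X²] = 0.22·162 + 0.41·158.42 + 0.37·204.02 = 176.08.

176.080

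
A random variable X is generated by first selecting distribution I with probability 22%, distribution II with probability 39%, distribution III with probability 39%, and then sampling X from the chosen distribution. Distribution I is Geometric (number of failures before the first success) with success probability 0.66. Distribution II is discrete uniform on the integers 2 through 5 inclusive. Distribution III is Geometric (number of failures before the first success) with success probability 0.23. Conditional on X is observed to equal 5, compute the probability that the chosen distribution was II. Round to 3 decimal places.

0.796

Likelihoods P(X=5 | ·): I: 0.00299874; II: 0.25; III: 0.062256.
Posterior ∝ prior × likelihood. Numerator for II: 0.39·0.25 = 0.0975.
Normalizing constant: 0.22·0.00299874 + 0.39·0.25 + 0.39·0.062256 = 0.12244.
P(II | observation) = 0.0975 / 0.12244 = 0.796311.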